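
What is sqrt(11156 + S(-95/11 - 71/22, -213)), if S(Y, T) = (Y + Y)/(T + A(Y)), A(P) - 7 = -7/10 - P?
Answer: sqrt(35585752631)/1786 ≈ 105.62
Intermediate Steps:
A(P) = 63/10 - P (A(P) = 7 + (-7/10 - P) = 63/10 - P)
S(Y, T) = 2*Y/(63/10 + T - Y) (S(Y, T) = (Y + Y)/(T + (63/10 - Y)) = (2*Y)/(63/10 + T - Y) = 2*Y/(63/10 + T - Y))
sqrt(11156 + S(-95/11 - 71/22, -213)) = sqrt(11156 + 20*(-95/11 - 71/22)/(63 - 10*(-95/11 - 71/22) + 10*(-213))) = sqrt(11156 + 20*(-95*1/11 - 71*1/22)/(63 - 10*(-95*1/11 - 71*1/22) - 2130)) = sqrt(11156 + 20*(-95/11 - 71/22)/(63 - 10*(-95/11 - 71/22) - 2130)) = sqrt(11156 + 20*(-261/22)/(63 - 10*(-261/22) - 2130)) = sqrt(11156 + 20*(-261/22)/(63 + 1305/11 - 2130)) = sqrt(11156 + 20*(-261/22)/(-21432/11)) = sqrt(11156 + 20*(-261/22)*(-11/21432)) = sqrt(11156 + 435/3572) = sqrt(39849667/3572) = sqrt(35585752631)/1786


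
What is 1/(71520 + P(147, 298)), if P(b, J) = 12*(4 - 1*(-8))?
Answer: 1/71664 ≈ 1.3954e-5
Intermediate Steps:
P(b, J) = 144 (P(b, J) = 12*(4 + 8) = 12*12 = 144)
1/(71520 + P(147, 298)) = 1/(71520 + 144) = 1/71664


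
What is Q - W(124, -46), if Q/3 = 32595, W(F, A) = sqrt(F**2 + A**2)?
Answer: 97785 - 2*sqrt(4373) ≈ 97653.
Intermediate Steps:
W(F, A) = sqrt(A**2 + F**2)
Q = 97785 (Q = 3*32595 = 97785)
Q - W(124, -46) = 97785 - sqrt((-46)**2 + 124**2) = 97785 - sqrt(2116 + 15376) = 97785 - sqrt(17492) = 97785 - 2*sqrt(4373)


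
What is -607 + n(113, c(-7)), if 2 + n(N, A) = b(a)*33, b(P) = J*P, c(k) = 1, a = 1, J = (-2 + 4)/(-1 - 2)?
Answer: -631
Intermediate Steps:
J = -⅔ (J = 2/(-3) = 2*(-⅓) = -⅔ ≈ -0.66667)
b(P) = -2*P/3
n(N, A) = -24 (n(N, A) = -2 - ⅔*1*33 = -2 - ⅔*33 = -2 - 22 = -24)
-607 + n(113, c(-7)) = -607 - 24 = -631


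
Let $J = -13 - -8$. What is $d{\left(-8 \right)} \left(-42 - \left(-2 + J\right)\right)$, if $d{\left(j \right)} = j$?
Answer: $280$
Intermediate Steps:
$J = -5$ ($J = -13 + 8 = -5$)
$d{\left(-8 \right)} \left(-42 - \left(-2 + J\right)\right) = - 8 \left(-42 - -7\right) = - 8 \left(-42 + \left(2 + 5\right)\right) = - 8 \left(-42 + 7\right) = \left(-8\right) \left(-35\right) = 280$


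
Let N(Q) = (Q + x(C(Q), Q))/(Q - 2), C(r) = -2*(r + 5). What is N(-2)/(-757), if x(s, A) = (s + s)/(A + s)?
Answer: -1/6056 ≈ -0.00016513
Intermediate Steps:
C(r) = -10 - 2*r (C(r) = -2*(5 + r) = -10 - 2*r)
x(s, A) = 2*s/(A + s) (x(s, A) = (2*s)/(A + s) = 2*s/(A + s))
N(Q) = (Q + 2*(-10 - 2*Q)/(-10 - Q))/(-2 + Q) (N(Q) = (Q + 2*(-10 - 2*Q)/(Q + (-10 - 2*Q)))/(Q - 2) = (Q + 2*(-10 - 2*Q)/(-10 - Q))/(-2 + Q))
N(-2)/(-757) = ((20 + (-2)² + 14*(-2))/(-20 + (-2)² + 8*(-2)))/(-757) = ((20 + 4 - 28)/(-20 + 4 - 16))*(-1/757) = (-4/(-32))*(-1/757) = -1/32*(-4)*(-1/757) = (⅛)*(-1/757) = -1/6056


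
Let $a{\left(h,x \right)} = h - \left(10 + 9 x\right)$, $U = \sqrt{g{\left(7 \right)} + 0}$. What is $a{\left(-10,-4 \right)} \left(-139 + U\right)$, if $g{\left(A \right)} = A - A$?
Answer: $-2224$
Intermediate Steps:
$g{\left(A \right)} = 0$
$U = 0$ ($U = \sqrt{0 + 0} = \sqrt{0} = 0$)
$a{\left(h,x \right)} = -10 + h - 9 x$ ($a{\left(h,x \right)} = h - \left(10 + 9 x\right) = -10 + h - 9 x$)
$a{\left(-10,-4 \right)} \left(-139 + U\right) = \left(-10 - 10 - -36\right) \left(-139 + 0\right) = \left(-10 - 10 + 36\right) \left(-139\right) = 16 \left(-139\right) = -2224$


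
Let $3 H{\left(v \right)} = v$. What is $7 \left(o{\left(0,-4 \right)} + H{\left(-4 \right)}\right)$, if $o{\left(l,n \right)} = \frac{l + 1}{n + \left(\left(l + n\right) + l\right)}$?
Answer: $- \frac{245}{24} \approx -10.208$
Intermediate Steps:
$H{\left(v \right)} = \frac{v}{3}$
$o{\left(l,n \right)} = \frac{1 + l}{2 l + 2 n}$ ($o{\left(l,n \right)} = \frac{1 + l}{n + \left(n + 2 l\right)} = \frac{1 + l}{2 l + 2 n}$)
$7 \left(o{\left(0,-4 \right)} + H{\left(-4 \right)}\right) = 7 \left(\frac{1 + 0}{2 \left(0 - 4\right)} + \frac{1}{3} \left(-4\right)\right) = 7 \left(\frac{1}{2} \frac{1}{-4} \cdot 1 - \frac{4}{3}\right) = 7 \left(\frac{1}{2} \left(- \frac{1}{4}\right) 1 - \frac{4}{3}\right) = 7 \left(- \frac{1}{8} - \frac{4}{3}\right) = 7 \left(- \frac{35}{24}\right) = - \frac{245}{24}$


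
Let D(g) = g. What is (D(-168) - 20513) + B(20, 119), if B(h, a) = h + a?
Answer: -20542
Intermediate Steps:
B(h, a) = a + h
(D(-168) - 20513) + B(20, 119) = (-168 - 20513) + (119 + 20) = -20681 + 139 = -20542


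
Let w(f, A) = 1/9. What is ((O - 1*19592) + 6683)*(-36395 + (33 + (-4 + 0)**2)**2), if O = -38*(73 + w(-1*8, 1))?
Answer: 4799442890/9 ≈ 5.3327e+8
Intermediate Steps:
w(f, A) = 1/9
O = -25004/9 (O = -38*(73 + 1/9) = -38*658/9 = -25004/9 ≈ -2778.2)
((O - 1*19592) + 6683)*(-36395 + (33 + (-4 + 0)**2)**2) = ((-25004/9 - 1*19592) + 6683)*(-36395 + (33 + (-4 + 0)**2)**2) = ((-25004/9 - 19592) + 6683)*(-36395 + (33 + (-4)**2)**2) = (-201332/9 + 6683)*(-36395 + (33 + 16)**2) = -141185*(-36395 + 49**2)/9 = -141185*(-36395 + 2401)/9 = -141185/9*(-33994) = 4799442890/9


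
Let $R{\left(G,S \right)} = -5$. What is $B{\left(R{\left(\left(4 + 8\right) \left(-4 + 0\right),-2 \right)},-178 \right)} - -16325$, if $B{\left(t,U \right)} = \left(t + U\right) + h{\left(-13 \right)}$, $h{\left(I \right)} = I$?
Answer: $16129$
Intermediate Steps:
$B{\left(t,U \right)} = -13 + U + t$ ($B{\left(t,U \right)} = \left(t + U\right) - 13 = \left(U + t\right) - 13 = -13 + U + t$)
$B{\left(R{\left(\left(4 + 8\right) \left(-4 + 0\right),-2 \right)},-178 \right)} - -16325 = \left(-13 - 178 - 5\right) - -16325 = -196 + 16325 = 16129$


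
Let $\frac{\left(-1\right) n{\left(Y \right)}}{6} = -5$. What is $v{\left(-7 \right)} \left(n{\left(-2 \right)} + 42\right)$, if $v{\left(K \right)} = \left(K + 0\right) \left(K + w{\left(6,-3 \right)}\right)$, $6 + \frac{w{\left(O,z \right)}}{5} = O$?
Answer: $3528$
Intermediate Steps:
$n{\left(Y \right)} = 30$ ($n{\left(Y \right)} = \left(-6\right) \left(-5\right) = 30$)
$w{\left(O,z \right)} = -30 + 5 O$
$v{\left(K \right)} = K^{2}$ ($v{\left(K \right)} = \left(K + 0\right) \left(K + \left(-30 + 5 \cdot 6\right)\right) = K \left(K + \left(-30 + 30\right)\right) = K \left(K + 0\right) = K K = K^{2}$)
$v{\left(-7 \right)} \left(n{\left(-2 \right)} + 42\right) = \left(-7\right)^{2} \left(30 + 42\right) = 49 \cdot 72 = 3528$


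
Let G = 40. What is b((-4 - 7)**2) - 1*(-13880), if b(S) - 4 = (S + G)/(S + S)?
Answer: 3360089/242 ≈ 13885.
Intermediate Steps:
b(S) = 4 + (40 + S)/(2*S) (b(S) = 4 + (S + 40)/(S + S) = 4 + (40 + S)/((2*S)) = 4 + (40 + S)*(1/(2*S)) = 4 + (40 + S)/(2*S))
b((-4 - 7)**2) - 1*(-13880) = (9/2 + 20/((-4 - 7)**2)) - 1*(-13880) = (9/2 + 20/((-11)**2)) + 13880 = (9/2 + 20/121) + 13880 = 1129/242 + 13880 = 3360089/242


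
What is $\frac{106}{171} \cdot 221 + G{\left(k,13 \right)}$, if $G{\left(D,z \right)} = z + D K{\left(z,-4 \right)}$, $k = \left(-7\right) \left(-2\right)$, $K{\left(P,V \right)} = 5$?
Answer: $\frac{37619}{171} \approx 219.99$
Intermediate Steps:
$k = 14$
$G{\left(D,z \right)} = z + 5 D$ ($G{\left(D,z \right)} = z + D 5 = z + 5 D$)
$\frac{106}{171} \cdot 221 + G{\left(k,13 \right)} = \frac{106}{171} \cdot 221 + \left(13 + 5 \cdot 14\right) = 106 \cdot \frac{1}{171} \cdot 221 + \left(13 + 70\right) = \frac{106}{171} \cdot 221 + 83 = \frac{23426}{171} + 83 = \frac{37619}{171}$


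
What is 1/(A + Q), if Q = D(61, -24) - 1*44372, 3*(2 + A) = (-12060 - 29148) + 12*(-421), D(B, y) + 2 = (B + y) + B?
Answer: -1/59698 ≈ -1.6751e-5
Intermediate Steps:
D(B, y) = -2 + y + 2*B (D(B, y) = -2 + ((B + y) + B) = -2 + (y + 2*B) = -2 + y + 2*B)
A = -15422 (A = -2 + ((-12060 - 29148) + 12*(-421))/3 = -2 + (-41208 - 5052)/3 = -2 + (⅓)*(-46260) = -2 - 15420 = -15422)
Q = -44276 (Q = (-2 - 24 + 2*61) - 1*44372 = (-2 - 24 + 122) - 44372 = 96 - 44372 = -44276)
1/(A + Q) = 1/(-15422 - 44276) = 1/(-59698) = -1/59698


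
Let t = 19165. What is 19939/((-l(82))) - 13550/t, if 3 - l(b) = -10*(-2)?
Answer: 76380117/65161 ≈ 1172.2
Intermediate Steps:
l(b) = -17 (l(b) = 3 - (-10)*(-2) = 3 - 1*20 = 3 - 20 = -17)
19939/((-l(82))) - 13550/t = 19939/((-1*(-17))) - 13550/19165 = 19939/17 - 13550*1/19165 = 19939*(1/17) - 2710/3833 = 19939/17 - 2710/3833 = 76380117/65161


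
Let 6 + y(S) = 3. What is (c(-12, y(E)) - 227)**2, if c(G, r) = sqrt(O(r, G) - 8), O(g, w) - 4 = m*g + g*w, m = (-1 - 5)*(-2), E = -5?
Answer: 51525 - 908*I ≈ 51525.0 - 908.0*I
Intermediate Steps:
m = 12 (m = -6*(-2) = 12)
y(S) = -3 (y(S) = -6 + 3 = -3)
O(g, w) = 4 + 12*g + g*w (O(g, w) = 4 + (12*g + g*w) = 4 + 12*g + g*w)
c(G, r) = sqrt(-4 + 12*r + G*r) (c(G, r) = sqrt((4 + 12*r + r*G) - 8) = sqrt((4 + 12*r + G*r) - 8) = sqrt(-4 + 12*r + G*r))
(c(-12, y(E)) - 227)**2 = (sqrt(-4 + 12*(-3) - 12*(-3)) - 227)**2 = (sqrt(-4 - 36 + 36) - 227)**2 = (sqrt(-4) - 227)**2 = (2*I - 227)**2 = (-227 + 2*I)**2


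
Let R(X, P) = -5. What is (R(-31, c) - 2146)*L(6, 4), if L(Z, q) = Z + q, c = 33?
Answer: -21510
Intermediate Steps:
(R(-31, c) - 2146)*L(6, 4) = (-5 - 2146)*(6 + 4) = -2151*10 = -21510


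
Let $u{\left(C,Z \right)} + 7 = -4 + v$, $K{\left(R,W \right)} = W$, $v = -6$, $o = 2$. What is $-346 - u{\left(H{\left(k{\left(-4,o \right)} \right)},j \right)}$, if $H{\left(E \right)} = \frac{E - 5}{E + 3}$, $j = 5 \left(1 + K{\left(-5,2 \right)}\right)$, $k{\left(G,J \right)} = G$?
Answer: $-329$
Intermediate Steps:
$j = 15$ ($j = 5 \left(1 + 2\right) = 5 \cdot 3 = 15$)
$H{\left(E \right)} = \frac{-5 + E}{3 + E}$
$u{\left(C,Z \right)} = -17$ ($u{\left(C,Z \right)} = -7 - 10 = -17$)
$-346 - u{\left(H{\left(k{\left(-4,o \right)} \right)},j \right)} = -346 - -17 = -346 + 17 = -329$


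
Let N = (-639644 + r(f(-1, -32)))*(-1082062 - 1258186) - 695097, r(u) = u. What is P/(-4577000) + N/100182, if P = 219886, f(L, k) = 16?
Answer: 1712813462184174937/114633253500 ≈ 1.4942e+7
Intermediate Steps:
N = 1496887452647 (N = (-639644 + 16)*(-1082062 - 1258186) - 695097 = -639628*(-2340248) - 695097 = 1496888147744 - 695097 = 1496887452647)
P/(-4577000) + N/100182 = 219886/(-4577000) + 1496887452647/100182 = 219886*(-1/4577000) + 1496887452647*(1/100182) = -109943/2288500 + 1496887452647/100182 = 1712813462184174937/114633253500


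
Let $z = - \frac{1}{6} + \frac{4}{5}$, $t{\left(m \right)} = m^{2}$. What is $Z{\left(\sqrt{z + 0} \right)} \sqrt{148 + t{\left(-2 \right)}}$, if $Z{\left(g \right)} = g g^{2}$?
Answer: $\frac{361 \sqrt{15}}{225} \approx 6.214$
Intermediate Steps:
$z = \frac{19}{30}$ ($z = \left(-1\right) \frac{1}{6} + 4 \cdot \frac{1}{5} = - \frac{1}{6} + \frac{4}{5} = \frac{19}{30} \approx 0.63333$)
$Z{\left(g \right)} = g^{3}$
$Z{\left(\sqrt{z + 0} \right)} \sqrt{148 + t{\left(-2 \right)}} = \left(\sqrt{\frac{19}{30} + 0}\right)^{3} \sqrt{148 + \left(-2\right)^{2}} = \left(\sqrt{\frac{19}{30}}\right)^{3} \sqrt{148 + 4} = \left(\frac{\sqrt{570}}{30}\right)^{3} \sqrt{152} = \frac{19 \sqrt{570}}{900} \cdot 2 \sqrt{38} = \frac{361 \sqrt{15}}{225}$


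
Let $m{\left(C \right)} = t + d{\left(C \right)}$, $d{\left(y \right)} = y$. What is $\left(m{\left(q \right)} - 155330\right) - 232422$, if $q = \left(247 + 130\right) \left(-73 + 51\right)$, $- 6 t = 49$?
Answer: $- \frac{2376325}{6} \approx -3.9605 \cdot 10^{5}$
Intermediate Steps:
$t = - \frac{49}{6}$ ($t = \left(- \frac{1}{6}\right) 49 = - \frac{49}{6} \approx -8.1667$)
$q = -8294$ ($q = 377 \left(-22\right) = -8294$)
$m{\left(C \right)} = - \frac{49}{6} + C$
$\left(m{\left(q \right)} - 155330\right) - 232422 = \left(\left(- \frac{49}{6} - 8294\right) - 155330\right) - 232422 = \left(- \frac{49813}{6} - 155330\right) - 232422 = - \frac{981793}{6} - 232422 = - \frac{2376325}{6}$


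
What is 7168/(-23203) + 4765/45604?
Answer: -216327177/1058149612 ≈ -0.20444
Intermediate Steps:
7168/(-23203) + 4765/45604 = 7168*(-1/23203) + 4765*(1/45604) = -7168/23203 + 4765/45604 = -216327177/1058149612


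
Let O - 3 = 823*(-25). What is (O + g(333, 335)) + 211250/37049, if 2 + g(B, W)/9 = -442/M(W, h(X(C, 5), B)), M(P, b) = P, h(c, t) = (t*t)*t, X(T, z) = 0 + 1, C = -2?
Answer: -255627647022/12411415 ≈ -20596.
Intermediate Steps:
X(T, z) = 1
h(c, t) = t³ (h(c, t) = t²*t = t³)
O = -20572 (O = 3 + 823*(-25) = 3 - 20575 = -20572)
g(B, W) = -18 - 3978/W (g(B, W) = -18 + 9*(-442/W) = -18 - 3978/W)
(O + g(333, 335)) + 211250/37049 = (-20572 + (-18 - 3978/335)) + 211250/37049 = (-20572 - 10008/335) + 211250/37049 = -6901628/335 + 211250/37049 = -255627647022/12411415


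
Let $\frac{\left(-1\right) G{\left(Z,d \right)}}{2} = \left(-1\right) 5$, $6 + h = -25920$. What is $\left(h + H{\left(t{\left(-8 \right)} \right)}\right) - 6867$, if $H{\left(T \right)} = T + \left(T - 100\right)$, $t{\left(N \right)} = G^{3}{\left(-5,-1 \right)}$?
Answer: $-30893$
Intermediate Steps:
$h = -25926$ ($h = -6 - 25920 = -25926$)
$G{\left(Z,d \right)} = 10$ ($G{\left(Z,d \right)} = - 2 \left(\left(-1\right) 5\right) = \left(-2\right) \left(-5\right) = 10$)
$t{\left(N \right)} = 1000$ ($t{\left(N \right)} = 10^{3} = 1000$)
$H{\left(T \right)} = -100 + 2 T$ ($H{\left(T \right)} = T + \left(-100 + T\right) = -100 + 2 T$)
$\left(h + H{\left(t{\left(-8 \right)} \right)}\right) - 6867 = \left(-25926 + \left(-100 + 2 \cdot 1000\right)\right) - 6867 = \left(-25926 + \left(-100 + 2000\right)\right) - 6867 = \left(-25926 + 1900\right) - 6867 = -24026 - 6867 = -30893$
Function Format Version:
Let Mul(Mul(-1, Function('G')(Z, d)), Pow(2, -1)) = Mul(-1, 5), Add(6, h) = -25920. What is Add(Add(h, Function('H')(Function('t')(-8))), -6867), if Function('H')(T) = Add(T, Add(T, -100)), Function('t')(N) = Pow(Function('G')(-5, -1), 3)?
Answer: -30893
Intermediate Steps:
h = -25926 (h = Add(-6, -25920) = -25926)
Function('G')(Z, d) = 10 (Function('G')(Z, d) = Mul(-2, Mul(-1, 5)) = Mul(-2, -5) = 10)
Function('t')(N) = 1000 (Function('t')(N) = Pow(10, 3) = 1000)
Function('H')(T) = Add(-100, Mul(2, T)) (Function('H')(T) = Add(T, Add(-100, T)) = Add(-100, Mul(2, T)))
Add(Add(h, Function('H')(Function('t')(-8))), -6867) = Add(Add(-25926, Add(-100, Mul(2, 1000))), -6867) = Add(Add(-25926, Add(-100, 2000)), -6867) = Add(Add(-25926, 1900), -6867) = Add(-24026, -6867) = -30893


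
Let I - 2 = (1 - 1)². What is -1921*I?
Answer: -3842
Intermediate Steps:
I = 2 (I = 2 + (1 - 1)² = 2 + 0² = 2 + 0 = 2)
-1921*I = -1921*2 = -3842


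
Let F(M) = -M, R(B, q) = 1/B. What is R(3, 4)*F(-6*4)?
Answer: 8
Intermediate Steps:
R(3, 4)*F(-6*4) = (-(-6)*4)/3 = (-1*(-24))/3 = (⅓)*24 = 8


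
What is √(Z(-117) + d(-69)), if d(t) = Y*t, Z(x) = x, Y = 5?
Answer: I*√462 ≈ 21.494*I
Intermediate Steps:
d(t) = 5*t
√(Z(-117) + d(-69)) = √(-117 + 5*(-69)) = √(-117 - 345) = √(-462) = I*√462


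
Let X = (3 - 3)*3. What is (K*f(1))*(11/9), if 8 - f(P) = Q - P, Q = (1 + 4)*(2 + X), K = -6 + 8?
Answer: -22/9 ≈ -2.4444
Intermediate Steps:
K = 2
X = 0 (X = 0*3 = 0)
Q = 10 (Q = (1 + 4)*(2 + 0) = 5*2 = 10)
f(P) = -2 + P (f(P) = 8 - (10 - P) = 8 + (-10 + P) = -2 + P)
(K*f(1))*(11/9) = (2*(-2 + 1))*(11/9) = (2*(-1))*(11*(1/9)) = -2*11/9 = -22/9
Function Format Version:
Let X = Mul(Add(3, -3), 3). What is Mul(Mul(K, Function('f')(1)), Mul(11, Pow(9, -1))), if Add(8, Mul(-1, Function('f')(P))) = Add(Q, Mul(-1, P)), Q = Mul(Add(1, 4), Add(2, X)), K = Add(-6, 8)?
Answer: Rational(-22, 9) ≈ -2.4444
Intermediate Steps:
K = 2
X = 0 (X = Mul(0, 3) = 0)
Q = 10 (Q = Mul(Add(1, 4), Add(2, 0)) = Mul(5, 2) = 10)
Function('f')(P) = Add(-2, P) (Function('f')(P) = Add(8, Mul(-1, Add(10, Mul(-1, P)))) = Add(8, Add(-10, P)) = Add(-2, P))
Mul(Mul(K, Function('f')(1)), Mul(11, Pow(9, -1))) = Mul(Mul(2, Add(-2, 1)), Mul(11, Pow(9, -1))) = Mul(Mul(2, -1), Mul(11, Rational(1, 9))) = Mul(-2, Rational(11, 9)) = Rational(-22, 9)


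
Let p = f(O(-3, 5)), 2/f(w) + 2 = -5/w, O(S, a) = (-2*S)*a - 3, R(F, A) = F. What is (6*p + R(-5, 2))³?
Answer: -237176659/205379 ≈ -1154.8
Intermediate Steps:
O(S, a) = -3 - 2*S*a (O(S, a) = -2*S*a - 3 = -3 - 2*S*a)
f(w) = 2/(-2 - 5/w)
p = -54/59 (p = -2*(-3 - 2*(-3)*5)/(5 + 2*(-3 - 2*(-3)*5)) = -2*(-3 + 30)/(5 + 2*(-3 + 30)) = -2*27/(5 + 2*27) = -2*27/(5 + 54) = -2*27/59 = -2*27*1/59 = -54/59 ≈ -0.91525)
(6*p + R(-5, 2))³ = (6*(-54/59) - 5)³ = (-324/59 - 5)³ = (-619/59)³ = -237176659/205379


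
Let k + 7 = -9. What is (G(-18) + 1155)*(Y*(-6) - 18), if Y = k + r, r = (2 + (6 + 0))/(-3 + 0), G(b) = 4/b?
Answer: 976942/9 ≈ 1.0855e+5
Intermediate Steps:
k = -16 (k = -7 - 9 = -16)
r = -8/3 (r = (2 + 6)/(-3) = 8*(-1/3) = -8/3 ≈ -2.6667)
Y = -56/3 (Y = -16 - 8/3 = -56/3 ≈ -18.667)
(G(-18) + 1155)*(Y*(-6) - 18) = (4/(-18) + 1155)*(-56/3*(-6) - 18) = (4*(-1/18) + 1155)*(112 - 18) = (-2/9 + 1155)*94 = (10393/9)*94 = 976942/9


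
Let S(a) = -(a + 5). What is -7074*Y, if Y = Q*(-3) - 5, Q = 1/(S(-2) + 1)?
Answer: 24759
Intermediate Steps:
S(a) = -5 - a (S(a) = -(5 + a) = -5 - a)
Q = -½ (Q = 1/((-5 - 1*(-2)) + 1) = 1/((-5 + 2) + 1) = 1/(-3 + 1) = 1/(-2) = -½ ≈ -0.50000)
Y = -7/2 (Y = -½*(-3) - 5 = 3/2 - 5 = -7/2 ≈ -3.5000)
-7074*Y = -7074*(-7/2) = 24759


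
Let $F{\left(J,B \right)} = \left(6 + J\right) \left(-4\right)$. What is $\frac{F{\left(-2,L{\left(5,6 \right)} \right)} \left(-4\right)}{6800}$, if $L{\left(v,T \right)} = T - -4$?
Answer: $\frac{4}{425} \approx 0.0094118$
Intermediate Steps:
$L{\left(v,T \right)} = 4 + T$ ($L{\left(v,T \right)} = T + 4 = 4 + T$)
$F{\left(J,B \right)} = -24 - 4 J$
$\frac{F{\left(-2,L{\left(5,6 \right)} \right)} \left(-4\right)}{6800} = \frac{\left(-24 - -8\right) \left(-4\right)}{6800} = \left(-24 + 8\right) \left(-4\right) \frac{1}{6800} = \left(-16\right) \left(-4\right) \frac{1}{6800} = 64 \cdot \frac{1}{6800} = \frac{4}{425}$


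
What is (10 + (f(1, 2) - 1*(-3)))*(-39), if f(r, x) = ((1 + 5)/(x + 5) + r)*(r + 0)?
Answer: -4056/7 ≈ -579.43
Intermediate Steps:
f(r, x) = r*(r + 6/(5 + x)) (f(r, x) = (6/(5 + x) + r)*r = (r + 6/(5 + x))*r = r*(r + 6/(5 + x)))
(10 + (f(1, 2) - 1*(-3)))*(-39) = (10 + (1*(6 + 5*1 + 1*2)/(5 + 2) - 1*(-3)))*(-39) = (10 + (1*(6 + 5 + 2)/7 + 3))*(-39) = (10 + (1*(1/7)*13 + 3))*(-39) = (10 + (13/7 + 3))*(-39) = (10 + 34/7)*(-39) = (104/7)*(-39) = -4056/7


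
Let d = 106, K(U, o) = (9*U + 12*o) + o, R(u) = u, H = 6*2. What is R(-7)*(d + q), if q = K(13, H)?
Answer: -2653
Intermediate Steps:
H = 12
K(U, o) = 9*U + 13*o
q = 273 (q = 9*13 + 13*12 = 117 + 156 = 273)
R(-7)*(d + q) = -7*(106 + 273) = -7*379 = -2653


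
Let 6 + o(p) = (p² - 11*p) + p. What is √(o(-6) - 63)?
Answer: 3*√3 ≈ 5.1962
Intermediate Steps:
o(p) = -6 + p² - 10*p (o(p) = -6 + ((p² - 11*p) + p) = -6 + (p² - 10*p) = -6 + p² - 10*p)
√(o(-6) - 63) = √((-6 + (-6)² - 10*(-6)) - 63) = √((-6 + 36 + 60) - 63) = √(90 - 63) = √27 = 3*√3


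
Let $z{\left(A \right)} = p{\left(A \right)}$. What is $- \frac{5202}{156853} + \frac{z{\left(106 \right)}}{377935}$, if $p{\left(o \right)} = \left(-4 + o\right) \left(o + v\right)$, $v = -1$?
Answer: $- \frac{57224448}{11856047711} \approx -0.0048266$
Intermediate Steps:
$p{\left(o \right)} = \left(-1 + o\right) \left(-4 + o\right)$ ($p{\left(o \right)} = \left(-4 + o\right) \left(o - 1\right) = \left(-4 + o\right) \left(-1 + o\right) = \left(-1 + o\right) \left(-4 + o\right)$)
$z{\left(A \right)} = 4 + A^{2} - 5 A$
$- \frac{5202}{156853} + \frac{z{\left(106 \right)}}{377935} = - \frac{5202}{156853} + \frac{4 + 106^{2} - 530}{377935} = \left(-5202\right) \frac{1}{156853} + \left(4 + 11236 - 530\right) \frac{1}{377935} = - \frac{5202}{156853} + 10710 \cdot \frac{1}{377935} = - \frac{5202}{156853} + \frac{2142}{75587} = - \frac{57224448}{11856047711}$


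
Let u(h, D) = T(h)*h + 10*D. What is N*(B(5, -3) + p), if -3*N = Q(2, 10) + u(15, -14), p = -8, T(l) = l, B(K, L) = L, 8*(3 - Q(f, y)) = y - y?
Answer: 968/3 ≈ 322.67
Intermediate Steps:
Q(f, y) = 3 (Q(f, y) = 3 - (y - y)/8 = 3 - ⅛*0 = 3 + 0 = 3)
u(h, D) = h² + 10*D (u(h, D) = h*h + 10*D = h² + 10*D)
N = -88/3 (N = -(3 + (15² + 10*(-14)))/3 = -(3 + (225 - 140))/3 = -(3 + 85)/3 = -⅓*88 = -88/3 ≈ -29.333)
N*(B(5, -3) + p) = -88*(-3 - 8)/3 = -88/3*(-11) = 968/3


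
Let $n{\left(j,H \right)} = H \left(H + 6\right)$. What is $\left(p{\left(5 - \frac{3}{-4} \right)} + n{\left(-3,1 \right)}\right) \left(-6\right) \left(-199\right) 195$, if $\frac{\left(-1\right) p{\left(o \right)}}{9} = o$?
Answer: $- \frac{20838285}{2} \approx -1.0419 \cdot 10^{7}$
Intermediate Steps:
$n{\left(j,H \right)} = H \left(6 + H\right)$
$p{\left(o \right)} = - 9 o$
$\left(p{\left(5 - \frac{3}{-4} \right)} + n{\left(-3,1 \right)}\right) \left(-6\right) \left(-199\right) 195 = \left(- 9 \left(5 - \frac{3}{-4}\right) + 1 \left(6 + 1\right)\right) \left(-6\right) \left(-199\right) 195 = \left(- 9 \left(5 - 3 \left(- \frac{1}{4}\right)\right) + 1 \cdot 7\right) \left(-6\right) \left(-199\right) 195 = \left(- 9 \left(5 - - \frac{3}{4}\right) + 7\right) \left(-6\right) \left(-199\right) 195 = \left(- 9 \left(5 + \frac{3}{4}\right) + 7\right) \left(-6\right) \left(-199\right) 195 = \left(\left(-9\right) \frac{23}{4} + 7\right) \left(-6\right) \left(-199\right) 195 = \left(- \frac{207}{4} + 7\right) \left(-6\right) \left(-199\right) 195 = \left(- \frac{179}{4}\right) \left(-6\right) \left(-199\right) 195 = \frac{537}{2} \left(-199\right) 195 = \left(- \frac{106863}{2}\right) 195 = - \frac{20838285}{2}$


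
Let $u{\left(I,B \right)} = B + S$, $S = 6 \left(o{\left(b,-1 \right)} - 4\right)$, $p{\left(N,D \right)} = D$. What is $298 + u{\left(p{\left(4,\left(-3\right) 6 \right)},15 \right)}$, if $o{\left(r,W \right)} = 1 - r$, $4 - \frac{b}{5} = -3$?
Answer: $85$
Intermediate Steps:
$b = 35$ ($b = 20 - -15 = 20 + 15 = 35$)
$S = -228$ ($S = 6 \left(\left(1 - 35\right) - 4\right) = 6 \left(-34 - 4\right) = 6 \left(-38\right) = -228$)
$u{\left(I,B \right)} = -228 + B$ ($u{\left(I,B \right)} = B - 228 = -228 + B$)
$298 + u{\left(p{\left(4,\left(-3\right) 6 \right)},15 \right)} = 298 + \left(-228 + 15\right) = 298 - 213 = 85$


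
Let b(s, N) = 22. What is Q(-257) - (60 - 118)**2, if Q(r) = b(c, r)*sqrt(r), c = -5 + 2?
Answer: -3364 + 22*I*sqrt(257) ≈ -3364.0 + 352.69*I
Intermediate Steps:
c = -3
Q(r) = 22*sqrt(r)
Q(-257) - (60 - 118)**2 = 22*sqrt(-257) - (60 - 118)**2 = 22*(I*sqrt(257)) - 1*(-58)**2 = 22*I*sqrt(257) - 1*3364 = 22*I*sqrt(257) - 3364 = -3364 + 22*I*sqrt(257)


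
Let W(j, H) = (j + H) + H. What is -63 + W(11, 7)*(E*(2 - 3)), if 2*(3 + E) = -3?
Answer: 99/2 ≈ 49.500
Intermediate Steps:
E = -9/2 (E = -3 + (½)*(-3) = -3 - 3/2 = -9/2 ≈ -4.5000)
W(j, H) = j + 2*H (W(j, H) = (H + j) + H = j + 2*H)
-63 + W(11, 7)*(E*(2 - 3)) = -63 + (11 + 2*7)*(-9*(2 - 3)/2) = -63 + (11 + 14)*(-9/2*(-1)) = -63 + 25*(9/2) = -63 + 225/2 = 99/2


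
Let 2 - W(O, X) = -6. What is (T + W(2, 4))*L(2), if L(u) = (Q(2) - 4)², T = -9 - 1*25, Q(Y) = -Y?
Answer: -936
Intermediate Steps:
W(O, X) = 8 (W(O, X) = 2 - 1*(-6) = 2 + 6 = 8)
T = -34 (T = -9 - 25 = -34)
L(u) = 36 (L(u) = (-1*2 - 4)² = (-2 - 4)² = (-6)² = 36)
(T + W(2, 4))*L(2) = (-34 + 8)*36 = -26*36 = -936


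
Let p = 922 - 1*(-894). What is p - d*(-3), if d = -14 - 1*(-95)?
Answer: 2059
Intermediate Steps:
p = 1816 (p = 922 + 894 = 1816)
d = 81 (d = -14 + 95 = 81)
p - d*(-3) = 1816 - 81*(-3) = 1816 - 1*(-243) = 1816 + 243 = 2059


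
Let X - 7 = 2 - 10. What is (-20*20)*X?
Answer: 400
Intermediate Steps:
X = -1 (X = 7 + (2 - 10) = 7 - 8 = -1)
(-20*20)*X = -20*20*(-1) = -400*(-1) = 400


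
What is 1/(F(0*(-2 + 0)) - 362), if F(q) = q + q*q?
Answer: -1/362 ≈ -0.0027624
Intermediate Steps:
F(q) = q + q²
1/(F(0*(-2 + 0)) - 362) = 1/((0*(-2 + 0))*(1 + 0*(-2 + 0)) - 362) = 1/((0*(-2))*(1 + 0*(-2)) - 362) = 1/(0*(1 + 0) - 362) = 1/(0*1 - 362) = 1/(0 - 362) = 1/(-362) = -1/362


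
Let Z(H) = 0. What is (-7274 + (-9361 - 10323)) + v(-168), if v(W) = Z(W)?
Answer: -26958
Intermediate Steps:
v(W) = 0
(-7274 + (-9361 - 10323)) + v(-168) = (-7274 + (-9361 - 10323)) + 0 = (-7274 - 19684) + 0 = -26958 + 0 = -26958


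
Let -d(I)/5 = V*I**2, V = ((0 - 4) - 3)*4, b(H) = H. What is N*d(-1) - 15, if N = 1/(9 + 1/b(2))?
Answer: -5/19 ≈ -0.26316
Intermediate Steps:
V = -28 (V = (-4 - 3)*4 = -7*4 = -28)
N = 2/19 (N = 1/(9 + 1/2) = 1/(19/2) = 2/19 ≈ 0.10526)
d(I) = 140*I**2 (d(I) = -(-140)*I**2 = 140*I**2)
N*d(-1) - 15 = 2*(140*(-1)**2)/19 - 15 = 2*(140*1)/19 - 15 = (2/19)*140 - 15 = 280/19 - 15 = -5/19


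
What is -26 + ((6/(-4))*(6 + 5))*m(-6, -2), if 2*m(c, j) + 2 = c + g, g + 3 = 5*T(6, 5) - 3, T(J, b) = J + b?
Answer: -1457/4 ≈ -364.25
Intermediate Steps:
g = 49 (g = -3 + (5*(6 + 5) - 3) = -3 + (5*11 - 3) = -3 + (55 - 3) = -3 + 52 = 49)
m(c, j) = 47/2 + c/2 (m(c, j) = -1 + (c + 49)/2 = -1 + (49 + c)/2 = -1 + (49/2 + c/2) = 47/2 + c/2)
-26 + ((6/(-4))*(6 + 5))*m(-6, -2) = -26 + ((6/(-4))*(6 + 5))*(47/2 + (½)*(-6)) = -26 + ((6*(-¼))*11)*(47/2 - 3) = -26 - 3/2*11*(41/2) = -26 - 33/2*41/2 = -26 - 1353/4 = -1457/4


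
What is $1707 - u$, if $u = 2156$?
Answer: $-449$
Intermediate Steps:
$1707 - u = 1707 - 2156 = -449$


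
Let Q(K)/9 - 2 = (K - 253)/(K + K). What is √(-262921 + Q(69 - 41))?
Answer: I*√206144302/28 ≈ 512.78*I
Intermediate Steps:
Q(K) = 18 + 9*(-253 + K)/(2*K) (Q(K) = 18 + 9*((K - 253)/(K + K)) = 18 + 9*((-253 + K)/((2*K))) = 18 + 9*((-253 + K)*(1/(2*K))) = 18 + 9*((-253 + K)/(2*K)) = 18 + 9*(-253 + K)/(2*K))
√(-262921 + Q(69 - 41)) = √(-262921 + 9*(-253 + 5*(69 - 41))/(2*(69 - 41))) = √(-262921 + (9/2)*(-253 + 5*28)/28) = √(-262921 + (9/2)*(1/28)*(-253 + 140)) = √(-262921 + (9/2)*(1/28)*(-113)) = √(-262921 - 1017/56) = √(-14724593/56) = I*√206144302/28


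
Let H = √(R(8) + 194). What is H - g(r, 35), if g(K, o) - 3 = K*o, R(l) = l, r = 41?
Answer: -1438 + √202 ≈ -1423.8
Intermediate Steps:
g(K, o) = 3 + K*o
H = √202 (H = √(8 + 194) = √202 ≈ 14.213)
H - g(r, 35) = √202 - (3 + 41*35) = √202 - (3 + 1435) = √202 - 1*1438 = √202 - 1438 = -1438 + √202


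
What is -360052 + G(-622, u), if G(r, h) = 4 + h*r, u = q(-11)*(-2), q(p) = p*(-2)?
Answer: -332680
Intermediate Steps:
q(p) = -2*p
u = -44 (u = -2*(-11)*(-2) = 22*(-2) = -44)
-360052 + G(-622, u) = -360052 + (4 - 44*(-622)) = -360052 + (4 + 27368) = -360052 + 27372 = -332680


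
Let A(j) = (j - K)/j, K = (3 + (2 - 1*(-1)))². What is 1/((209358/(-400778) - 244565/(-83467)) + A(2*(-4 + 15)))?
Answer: 183984555293/325898749971 ≈ 0.56454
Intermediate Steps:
K = 36 (K = (3 + (2 + 1))² = (3 + 3)² = 6² = 36)
A(j) = (-36 + j)/j (A(j) = (j - 1*36)/j = (j - 36)/j = (-36 + j)/j)
1/((209358/(-400778) - 244565/(-83467)) + A(2*(-4 + 15))) = 1/((209358/(-400778) - 244565/(-83467)) + (-36 + 2*(-4 + 15))/((2*(-4 + 15)))) = 1/((209358*(-1/400778) - 244565*(-1/83467)) + (-36 + 2*11)/((2*11))) = 1/((-104679/200389 + 244565/83467) + (-36 + 22)/22) = 1/(40270893692/16725868663 + (1/22)*(-14)) = 1/(40270893692/16725868663 - 7/11) = 1/(325898749971/183984555293) = 183984555293/325898749971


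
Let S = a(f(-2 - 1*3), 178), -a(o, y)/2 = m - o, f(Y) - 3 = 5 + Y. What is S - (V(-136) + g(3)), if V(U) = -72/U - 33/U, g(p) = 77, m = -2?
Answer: -9217/136 ≈ -67.772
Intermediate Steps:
f(Y) = 8 + Y (f(Y) = 3 + (5 + Y) = 8 + Y)
a(o, y) = 4 + 2*o (a(o, y) = -2*(-2 - o) = 4 + 2*o)
V(U) = -105/U
S = 10 (S = 4 + 2*(8 + (-2 - 1*3)) = 4 + 2*(8 + (-2 - 3)) = 4 + 2*(8 - 5) = 4 + 2*3 = 4 + 6 = 10)
S - (V(-136) + g(3)) = 10 - (-105/(-136) + 77) = 10 - (-105*(-1/136) + 77) = 10 - (105/136 + 77) = 10 - 1*10577/136 = 10 - 10577/136 = -9217/136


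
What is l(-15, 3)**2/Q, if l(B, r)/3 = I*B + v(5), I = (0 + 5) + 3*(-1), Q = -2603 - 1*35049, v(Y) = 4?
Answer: -1521/9413 ≈ -0.16159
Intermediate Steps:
Q = -37652 (Q = -2603 - 35049 = -37652)
I = 2 (I = 5 - 3 = 2)
l(B, r) = 12 + 6*B (l(B, r) = 3*(2*B + 4) = 3*(4 + 2*B) = 12 + 6*B)
l(-15, 3)**2/Q = (12 + 6*(-15))**2/(-37652) = (12 - 90)**2*(-1/37652) = (-78)**2*(-1/37652) = 6084*(-1/37652) = -1521/9413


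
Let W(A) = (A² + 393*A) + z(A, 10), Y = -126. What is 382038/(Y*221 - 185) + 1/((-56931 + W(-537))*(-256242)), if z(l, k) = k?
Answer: -1997726555694803/146577756877314 ≈ -13.629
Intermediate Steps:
W(A) = 10 + A² + 393*A (W(A) = (A² + 393*A) + 10 = 10 + A² + 393*A)
382038/(Y*221 - 185) + 1/((-56931 + W(-537))*(-256242)) = 382038/(-126*221 - 185) + 1/((-56931 + (10 + (-537)² + 393*(-537)))*(-256242)) = 382038/(-27846 - 185) - 1/256242/(-56931 + (10 + 288369 - 211041)) = 382038/(-28031) - 1/256242/(-56931 + 77338) = 382038*(-1/28031) - 1/256242/20407 = -382038/28031 + (1/20407)*(-1/256242) = -382038/28031 - 1/5229130494 = -1997726555694803/146577756877314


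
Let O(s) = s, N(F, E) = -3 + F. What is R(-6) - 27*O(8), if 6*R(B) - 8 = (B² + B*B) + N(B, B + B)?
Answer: -1225/6 ≈ -204.17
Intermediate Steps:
R(B) = ⅚ + B²/3 + B/6 (R(B) = 4/3 + ((B² + B*B) + (-3 + B))/6 = 4/3 + ((B² + B²) + (-3 + B))/6 = 4/3 + (2*B² + (-3 + B))/6 = 4/3 + (-3 + B + 2*B²)/6 = 4/3 + (-½ + B²/3 + B/6) = ⅚ + B²/3 + B/6)
R(-6) - 27*O(8) = (⅚ + (⅓)*(-6)² + (⅙)*(-6)) - 27*8 = (⅚ + (⅓)*36 - 1) - 216 = (⅚ + 12 - 1) - 216 = 71/6 - 216 = -1225/6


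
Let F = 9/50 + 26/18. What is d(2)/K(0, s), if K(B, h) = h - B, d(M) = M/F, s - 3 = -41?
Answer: -450/13889 ≈ -0.032400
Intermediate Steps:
s = -38 (s = 3 - 41 = -38)
F = 731/450 (F = 9*(1/50) + 26*(1/18) = 9/50 + 13/9 = 731/450 ≈ 1.6244)
d(M) = 450*M/731 (d(M) = M/(731/450) = M*(450/731) = 450*M/731)
d(2)/K(0, s) = ((450/731)*2)/(-38 - 1*0) = 900/(731*(-38 + 0)) = (900/731)/(-38) = (900/731)*(-1/38) = -450/13889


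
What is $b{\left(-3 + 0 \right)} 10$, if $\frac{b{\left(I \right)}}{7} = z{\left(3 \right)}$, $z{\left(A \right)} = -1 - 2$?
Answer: $-210$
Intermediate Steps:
$z{\left(A \right)} = -3$ ($z{\left(A \right)} = -1 - 2 = -3$)
$b{\left(I \right)} = -21$ ($b{\left(I \right)} = 7 \left(-3\right) = -21$)
$b{\left(-3 + 0 \right)} 10 = \left(-21\right) 10 = -210$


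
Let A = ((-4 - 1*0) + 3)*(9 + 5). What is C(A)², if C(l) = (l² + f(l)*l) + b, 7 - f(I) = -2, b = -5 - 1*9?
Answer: 3136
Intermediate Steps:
b = -14 (b = -5 - 9 = -14)
f(I) = 9 (f(I) = 7 - 1*(-2) = 7 + 2 = 9)
A = -14 (A = ((-4 + 0) + 3)*14 = (-4 + 3)*14 = -1*14 = -14)
C(l) = -14 + l² + 9*l (C(l) = (l² + 9*l) - 14 = -14 + l² + 9*l)
C(A)² = (-14 + (-14)² + 9*(-14))² = (-14 + 196 - 126)² = 56² = 3136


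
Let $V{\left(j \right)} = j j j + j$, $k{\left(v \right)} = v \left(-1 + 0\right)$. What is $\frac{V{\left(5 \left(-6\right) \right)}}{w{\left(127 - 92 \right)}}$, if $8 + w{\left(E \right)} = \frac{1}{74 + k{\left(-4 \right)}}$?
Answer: $\frac{2108340}{623} \approx 3384.2$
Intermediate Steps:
$k{\left(v \right)} = - v$ ($k{\left(v \right)} = v \left(-1\right) = - v$)
$w{\left(E \right)} = - \frac{623}{78}$ ($w{\left(E \right)} = -8 + \frac{1}{74 - -4} = -8 + \frac{1}{74 + 4} = -8 + \frac{1}{78} = - \frac{623}{78}$)
$V{\left(j \right)} = j + j^{3}$ ($V{\left(j \right)} = j j^{2} + j = j^{3} + j = j + j^{3}$)
$\frac{V{\left(5 \left(-6\right) \right)}}{w{\left(127 - 92 \right)}} = \frac{5 \left(-6\right) + \left(5 \left(-6\right)\right)^{3}}{- \frac{623}{78}} = \left(-30 + \left(-30\right)^{3}\right) \left(- \frac{78}{623}\right) = \left(-30 - 27000\right) \left(- \frac{78}{623}\right) = \left(-27030\right) \left(- \frac{78}{623}\right) = \frac{2108340}{623}$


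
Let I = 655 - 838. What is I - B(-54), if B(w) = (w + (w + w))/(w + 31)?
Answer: -4371/23 ≈ -190.04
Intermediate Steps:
I = -183
B(w) = 3*w/(31 + w) (B(w) = (w + 2*w)/(31 + w) = (3*w)/(31 + w) = 3*w/(31 + w))
I - B(-54) = -183 - 3*(-54)/(31 - 54) = -183 - 3*(-54)/(-23) = -183 - 3*(-54)*(-1)/23 = -183 - 1*162/23 = -183 - 162/23 = -4371/23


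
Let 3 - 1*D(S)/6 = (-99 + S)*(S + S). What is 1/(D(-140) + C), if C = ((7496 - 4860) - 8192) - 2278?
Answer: -1/409336 ≈ -2.4430e-6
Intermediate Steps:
C = -7834 (C = (2636 - 8192) - 2278 = -5556 - 2278 = -7834)
D(S) = 18 - 12*S*(-99 + S) (D(S) = 18 - 6*(-99 + S)*(S + S) = 18 - 6*(-99 + S)*2*S = 18 - 12*S*(-99 + S))
1/(D(-140) + C) = 1/((18 - 12*(-140)² + 1188*(-140)) - 7834) = 1/((18 - 12*19600 - 166320) - 7834) = 1/((18 - 235200 - 166320) - 7834) = 1/(-401502 - 7834) = 1/(-409336) = -1/409336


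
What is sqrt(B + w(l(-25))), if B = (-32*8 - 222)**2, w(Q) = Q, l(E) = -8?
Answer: 2*sqrt(57119) ≈ 477.99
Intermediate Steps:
B = 228484 (B = (-256 - 222)**2 = (-478)**2 = 228484)
sqrt(B + w(l(-25))) = sqrt(228484 - 8) = sqrt(228476) = 2*sqrt(57119)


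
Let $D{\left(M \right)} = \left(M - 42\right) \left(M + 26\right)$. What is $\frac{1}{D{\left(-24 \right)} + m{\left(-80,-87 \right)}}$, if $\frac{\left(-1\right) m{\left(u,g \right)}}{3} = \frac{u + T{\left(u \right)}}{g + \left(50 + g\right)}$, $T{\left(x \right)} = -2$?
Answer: $- \frac{62}{8307} \approx -0.0074636$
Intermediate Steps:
$m{\left(u,g \right)} = - \frac{3 \left(-2 + u\right)}{50 + 2 g}$ ($m{\left(u,g \right)} = - 3 \frac{u - 2}{g + \left(50 + g\right)} = - 3 \frac{-2 + u}{50 + 2 g} = - \frac{3 \left(-2 + u\right)}{50 + 2 g}$)
$D{\left(M \right)} = \left(-42 + M\right) \left(26 + M\right)$
$\frac{1}{D{\left(-24 \right)} + m{\left(-80,-87 \right)}} = \frac{1}{\left(-1092 + \left(-24\right)^{2} - -384\right) + \frac{3 \left(2 - -80\right)}{2 \left(25 - 87\right)}} = \frac{1}{\left(-1092 + 576 + 384\right) + \frac{3 \left(2 + 80\right)}{2 \left(-62\right)}} = \frac{1}{-132 + \frac{3}{2} \left(- \frac{1}{62}\right) 82} = \frac{1}{-132 - \frac{123}{62}} = \frac{1}{- \frac{8307}{62}} = - \frac{62}{8307}$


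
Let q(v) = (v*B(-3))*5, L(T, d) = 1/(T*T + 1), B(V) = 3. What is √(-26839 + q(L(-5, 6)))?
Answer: I*√18142774/26 ≈ 163.82*I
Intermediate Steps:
L(T, d) = 1/(1 + T²) (L(T, d) = 1/(T² + 1) = 1/(1 + T²))
q(v) = 15*v (q(v) = (v*3)*5 = (3*v)*5 = 15*v)
√(-26839 + q(L(-5, 6))) = √(-26839 + 15/(1 + (-5)²)) = √(-26839 + 15/(1 + 25)) = √(-26839 + 15/26) = √(-697799/26) = I*√18142774/26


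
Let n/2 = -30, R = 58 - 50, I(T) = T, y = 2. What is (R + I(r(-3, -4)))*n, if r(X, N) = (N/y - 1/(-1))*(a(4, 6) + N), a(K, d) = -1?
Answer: -780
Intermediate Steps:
r(X, N) = (1 + N/2)*(-1 + N) (r(X, N) = (N/2 - 1/(-1))*(-1 + N) = (N*(½) - 1*(-1))*(-1 + N) = (N/2 + 1)*(-1 + N) = (1 + N/2)*(-1 + N))
R = 8
n = -60 (n = 2*(-30) = -60)
(R + I(r(-3, -4)))*n = (8 + (-1 + (½)*(-4) + (½)*(-4)²))*(-60) = (8 + (-1 - 2 + (½)*16))*(-60) = (8 + (-1 - 2 + 8))*(-60) = (8 + 5)*(-60) = 13*(-60) = -780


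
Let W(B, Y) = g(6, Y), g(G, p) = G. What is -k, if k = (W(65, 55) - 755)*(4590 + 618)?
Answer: 3900792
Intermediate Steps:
W(B, Y) = 6
k = -3900792 (k = (6 - 755)*(4590 + 618) = -749*5208 = -3900792)
-k = -1*(-3900792) = 3900792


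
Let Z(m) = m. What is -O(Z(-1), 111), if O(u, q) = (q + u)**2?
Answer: -12100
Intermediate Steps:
-O(Z(-1), 111) = -(111 - 1)**2 = -1*110**2 = -1*12100 = -12100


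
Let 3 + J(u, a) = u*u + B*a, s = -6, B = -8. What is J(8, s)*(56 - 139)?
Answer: -9047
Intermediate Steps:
J(u, a) = -3 + u² - 8*a (J(u, a) = -3 + (u*u - 8*a) = -3 + (u² - 8*a) = -3 + u² - 8*a)
J(8, s)*(56 - 139) = (-3 + 8² - 8*(-6))*(56 - 139) = (-3 + 64 + 48)*(-83) = 109*(-83) = -9047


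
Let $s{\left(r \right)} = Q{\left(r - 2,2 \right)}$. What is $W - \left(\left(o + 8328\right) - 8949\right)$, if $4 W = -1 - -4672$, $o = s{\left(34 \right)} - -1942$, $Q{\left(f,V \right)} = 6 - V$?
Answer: $- \frac{629}{4} \approx -157.25$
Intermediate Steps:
$s{\left(r \right)} = 4$ ($s{\left(r \right)} = 6 - 2 = 4$)
$o = 1946$ ($o = 4 - -1942 = 4 + 1942 = 1946$)
$W = \frac{4671}{4}$ ($W = \frac{-1 - -4672}{4} = \frac{-1 + 4672}{4} = \frac{1}{4} \cdot 4671 = \frac{4671}{4} \approx 1167.8$)
$W - \left(\left(o + 8328\right) - 8949\right) = \frac{4671}{4} - \left(\left(1946 + 8328\right) - 8949\right) = \frac{4671}{4} - \left(10274 - 8949\right) = \frac{4671}{4} - 1325 = - \frac{629}{4}$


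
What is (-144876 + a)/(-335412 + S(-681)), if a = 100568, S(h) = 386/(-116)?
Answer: 2569864/19454089 ≈ 0.13210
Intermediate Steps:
S(h) = -193/58 (S(h) = 386*(-1/116) = -193/58)
(-144876 + a)/(-335412 + S(-681)) = (-144876 + 100568)/(-335412 - 193/58) = -44308/(-19454089/58) = -44308*(-58/19454089) = 2569864/19454089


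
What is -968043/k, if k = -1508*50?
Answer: 968043/75400 ≈ 12.839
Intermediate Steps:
k = -75400
-968043/k = -968043/(-75400) = -968043*(-1/75400) = 968043/75400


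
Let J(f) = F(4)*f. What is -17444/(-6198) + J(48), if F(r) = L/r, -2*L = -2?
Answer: 45910/3099 ≈ 14.814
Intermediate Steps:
L = 1 (L = -1/2*(-2) = 1)
F(r) = 1/r
J(f) = f/4
-17444/(-6198) + J(48) = -17444/(-6198) + (1/4)*48 = -17444*(-1/6198) + 12 = 8722/3099 + 12 = 45910/3099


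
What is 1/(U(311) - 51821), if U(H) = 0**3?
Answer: -1/51821 ≈ -1.9297e-5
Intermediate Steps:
U(H) = 0
1/(U(311) - 51821) = 1/(0 - 51821) = 1/(-51821) = -1/51821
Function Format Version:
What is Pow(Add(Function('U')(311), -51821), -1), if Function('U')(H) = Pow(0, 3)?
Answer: Rational(-1, 51821) ≈ -1.9297e-5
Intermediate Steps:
Function('U')(H) = 0
Pow(Add(Function('U')(311), -51821), -1) = Pow(Add(0, -51821), -1) = Pow(-51821, -1) = Rational(-1, 51821)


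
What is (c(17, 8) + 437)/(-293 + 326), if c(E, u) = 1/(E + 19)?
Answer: 15733/1188 ≈ 13.243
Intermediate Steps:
c(E, u) = 1/(19 + E)
(c(17, 8) + 437)/(-293 + 326) = (1/(19 + 17) + 437)/(-293 + 326) = (1/36 + 437)/33 = (1/36 + 437)*(1/33) = (15733/36)*(1/33) = 15733/1188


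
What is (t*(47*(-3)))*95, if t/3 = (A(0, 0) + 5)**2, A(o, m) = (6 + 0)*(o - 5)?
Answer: -25115625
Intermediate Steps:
A(o, m) = -30 + 6*o (A(o, m) = 6*(-5 + o) = -30 + 6*o)
t = 1875 (t = 3*((-30 + 6*0) + 5)**2 = 3*((-30 + 0) + 5)**2 = 3*(-30 + 5)**2 = 3*(-25)**2 = 3*625 = 1875)
(t*(47*(-3)))*95 = (1875*(47*(-3)))*95 = (1875*(-141))*95 = -264375*95 = -25115625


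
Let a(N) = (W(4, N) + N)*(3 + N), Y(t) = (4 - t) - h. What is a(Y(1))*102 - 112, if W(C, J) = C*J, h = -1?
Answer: 14168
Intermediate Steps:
Y(t) = 5 - t (Y(t) = (4 - t) - 1*(-1) = (4 - t) + 1 = 5 - t)
a(N) = 5*N*(3 + N) (a(N) = (4*N + N)*(3 + N) = (5*N)*(3 + N) = 5*N*(3 + N))
a(Y(1))*102 - 112 = (5*(5 - 1*1)*(3 + (5 - 1*1)))*102 - 112 = (5*(5 - 1)*(3 + (5 - 1)))*102 - 112 = (5*4*(3 + 4))*102 - 112 = (5*4*7)*102 - 112 = 140*102 - 112 = 14280 - 112 = 14168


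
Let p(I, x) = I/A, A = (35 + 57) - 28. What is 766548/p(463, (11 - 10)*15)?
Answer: 49059072/463 ≈ 1.0596e+5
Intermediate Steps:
A = 64 (A = 92 - 28 = 64)
p(I, x) = I/64
766548/p(463, (11 - 10)*15) = 766548/(((1/64)*463)) = 766548/(463/64) = 766548*(64/463) = 49059072/463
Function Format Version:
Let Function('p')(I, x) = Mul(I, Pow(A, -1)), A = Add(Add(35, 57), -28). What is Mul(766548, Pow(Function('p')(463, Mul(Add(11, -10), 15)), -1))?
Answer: Rational(49059072, 463) ≈ 1.0596e+5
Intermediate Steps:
A = 64 (A = Add(92, -28) = 64)
Function('p')(I, x) = Mul(Rational(1, 64), I) (Function('p')(I, x) = Mul(I, Pow(64, -1)) = Mul(I, Rational(1, 64)) = Mul(Rational(1, 64), I))
Mul(766548, Pow(Function('p')(463, Mul(Add(11, -10), 15)), -1)) = Mul(766548, Pow(Mul(Rational(1, 64), 463), -1)) = Mul(766548, Pow(Rational(463, 64), -1)) = Mul(766548, Rational(64, 463)) = Rational(49059072, 463)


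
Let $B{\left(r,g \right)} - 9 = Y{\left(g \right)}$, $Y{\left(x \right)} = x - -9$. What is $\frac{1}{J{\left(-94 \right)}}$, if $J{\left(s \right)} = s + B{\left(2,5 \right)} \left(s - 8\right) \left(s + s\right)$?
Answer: $\frac{1}{440954} \approx 2.2678 \cdot 10^{-6}$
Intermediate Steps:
$Y{\left(x \right)} = 9 + x$ ($Y{\left(x \right)} = x + 9 = 9 + x$)
$B{\left(r,g \right)} = 18 + g$ ($B{\left(r,g \right)} = 9 + \left(9 + g\right) = 18 + g$)
$J{\left(s \right)} = s + 46 s \left(-8 + s\right)$ ($J{\left(s \right)} = s + \left(18 + 5\right) \left(s - 8\right) \left(s + s\right) = s + 23 \left(-8 + s\right) 2 s = s + 23 \cdot 2 s \left(-8 + s\right) = s + 46 s \left(-8 + s\right)$)
$\frac{1}{J{\left(-94 \right)}} = \frac{1}{\left(-94\right) \left(-367 + 46 \left(-94\right)\right)} = \frac{1}{\left(-94\right) \left(-367 - 4324\right)} = \frac{1}{\left(-94\right) \left(-4691\right)} = \frac{1}{440954}$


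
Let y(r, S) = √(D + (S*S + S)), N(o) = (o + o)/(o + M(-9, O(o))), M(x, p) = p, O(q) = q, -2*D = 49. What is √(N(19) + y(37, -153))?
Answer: √(4 + 2*√92926)/2 ≈ 12.386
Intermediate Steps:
D = -49/2 (D = -½*49 = -49/2 ≈ -24.500)
N(o) = 1 (N(o) = (o + o)/(o + o) = (2*o)/((2*o)) = (2*o)*(1/(2*o)) = 1)
y(r, S) = √(-49/2 + S + S²) (y(r, S) = √(-49/2 + (S*S + S)) = √(-49/2 + (S² + S)) = √(-49/2 + (S + S²)) = √(-49/2 + S + S²))
√(N(19) + y(37, -153)) = √(1 + √(-98 + 4*(-153) + 4*(-153)²)/2) = √(1 + √(-98 - 612 + 4*23409)/2) = √(1 + √(-98 - 612 + 93636)/2) = √(1 + √92926/2)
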